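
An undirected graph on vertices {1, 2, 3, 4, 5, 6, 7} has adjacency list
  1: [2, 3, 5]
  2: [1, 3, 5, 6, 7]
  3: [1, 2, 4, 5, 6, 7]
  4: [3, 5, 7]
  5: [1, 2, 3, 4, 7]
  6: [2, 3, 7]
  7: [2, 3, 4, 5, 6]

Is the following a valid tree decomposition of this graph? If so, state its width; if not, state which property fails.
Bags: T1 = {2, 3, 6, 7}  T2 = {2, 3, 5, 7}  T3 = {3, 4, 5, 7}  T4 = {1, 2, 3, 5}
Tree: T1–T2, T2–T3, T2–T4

Every vertex of G appears in some bag (union = {1, 2, 3, 4, 5, 6, 7}); every edge is covered by a bag; and for each vertex v the set of bags containing v is connected in the bag tree. The decomposition is therefore valid. The largest bag has 4 vertices, so the width is 3.

Yes; width 3.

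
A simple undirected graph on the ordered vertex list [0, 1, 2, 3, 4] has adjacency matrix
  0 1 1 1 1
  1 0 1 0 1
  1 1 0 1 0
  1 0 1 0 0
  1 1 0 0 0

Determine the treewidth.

A width-2 tree decomposition is:
Bags: B1 = {0, 1, 2}  B2 = {0, 2, 3}  B3 = {0, 1, 4}
Tree: B1–B2, B1–B3
Each bag holds 3 vertices, so the decomposition has width 2, which upper-bounds the treewidth. On the other hand G contains the 3-clique {0, 1, 2}. A clique must lie in a single bag of any decomposition, so no decomposition can have width below 2. Combining the bounds, tw(G) = 2.

2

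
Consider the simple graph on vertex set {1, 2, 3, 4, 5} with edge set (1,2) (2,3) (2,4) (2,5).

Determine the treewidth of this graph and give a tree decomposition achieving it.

Treewidth 1.
Bags: B1 = {2, 4}  B2 = {1, 2}  B3 = {2, 5}  B4 = {2, 3}
Tree: B1–B2, B2–B3, B1–B4

The largest bag has 2 vertices, giving width 1; this decomposition certifies tw(G) ≤ 1. Since G has at least one edge (e.g. 2–4), it is not an edgeless graph, so tw(G) ≥ 1. Combining the bounds, tw(G) = 1.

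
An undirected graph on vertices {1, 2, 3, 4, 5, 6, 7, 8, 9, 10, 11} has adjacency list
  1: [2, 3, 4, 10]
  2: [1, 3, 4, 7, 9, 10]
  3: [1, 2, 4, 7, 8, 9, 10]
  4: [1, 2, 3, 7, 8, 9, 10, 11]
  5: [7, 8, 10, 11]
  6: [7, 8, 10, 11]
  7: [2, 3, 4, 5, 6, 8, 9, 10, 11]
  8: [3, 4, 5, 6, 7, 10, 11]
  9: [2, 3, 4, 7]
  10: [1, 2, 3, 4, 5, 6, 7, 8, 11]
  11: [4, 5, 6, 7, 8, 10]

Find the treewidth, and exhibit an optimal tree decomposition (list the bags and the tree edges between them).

The largest bag has 5 vertices, giving width 4; this decomposition certifies tw(G) ≤ 4. On the other hand G contains the 5-clique {1, 2, 3, 4, 10}. A clique must lie in a single bag of any decomposition, so no decomposition can have width below 4. Therefore the treewidth is 4.

Treewidth 4.
One such decomposition:
Bags: B1 = {3, 4, 7, 8, 10}  B2 = {4, 7, 8, 10, 11}  B3 = {2, 3, 4, 7, 10}  B4 = {2, 3, 4, 7, 9}  B5 = {1, 2, 3, 4, 10}  B6 = {6, 7, 8, 10, 11}  B7 = {5, 7, 8, 10, 11}
Tree: B1–B2, B1–B3, B3–B4, B3–B5, B2–B6, B6–B7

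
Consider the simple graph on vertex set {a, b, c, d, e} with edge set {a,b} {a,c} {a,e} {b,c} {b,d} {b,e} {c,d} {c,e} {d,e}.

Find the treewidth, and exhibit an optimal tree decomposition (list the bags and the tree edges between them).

The largest bag has 4 vertices, giving width 3; this decomposition certifies tw(G) ≤ 3. For the lower bound, the 4 vertices {b, c, d, e} are pairwise adjacent, and any tree decomposition puts a clique entirely inside one bag — forcing width ≥ 3. Hence tw(G) = 3 exactly.

Treewidth 3.
Bags: B1 = {b, c, d, e}  B2 = {a, b, c, e}
Tree: B1–B2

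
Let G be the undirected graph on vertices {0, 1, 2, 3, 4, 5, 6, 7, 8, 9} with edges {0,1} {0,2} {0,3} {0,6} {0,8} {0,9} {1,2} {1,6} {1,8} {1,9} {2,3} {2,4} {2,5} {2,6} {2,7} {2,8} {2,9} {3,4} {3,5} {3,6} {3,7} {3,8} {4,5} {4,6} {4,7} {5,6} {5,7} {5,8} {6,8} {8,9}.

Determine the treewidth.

A width-4 tree decomposition is:
Bags: B1 = {0, 2, 3, 6, 8}  B2 = {0, 1, 2, 6, 8}  B3 = {2, 3, 5, 6, 8}  B4 = {2, 3, 4, 5, 6}  B5 = {0, 1, 2, 8, 9}  B6 = {2, 3, 4, 5, 7}
Tree: B1–B2, B1–B3, B3–B4, B2–B5, B4–B6
Each bag holds 5 vertices, so the decomposition has width 4, which upper-bounds the treewidth. Conversely, {0, 1, 2, 8, 9} is a clique of size 5, and the vertices of any clique must share a bag in every tree decomposition; so some bag has ≥ 5 vertices and tw(G) ≥ 4. The upper and lower bounds meet at 4, so that is the treewidth.

4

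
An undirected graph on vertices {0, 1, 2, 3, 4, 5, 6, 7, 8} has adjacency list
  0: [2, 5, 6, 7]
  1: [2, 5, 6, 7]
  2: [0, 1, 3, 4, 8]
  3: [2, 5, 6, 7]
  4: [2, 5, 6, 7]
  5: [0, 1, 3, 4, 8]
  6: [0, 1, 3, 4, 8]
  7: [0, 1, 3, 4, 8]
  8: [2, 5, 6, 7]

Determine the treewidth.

A width-4 tree decomposition is:
Bags: B1 = {2, 3, 5, 6, 7}  B2 = {1, 2, 5, 6, 7}  B3 = {2, 5, 6, 7, 8}  B4 = {2, 4, 5, 6, 7}  B5 = {0, 2, 5, 6, 7}
Tree: B1–B2, B2–B3, B3–B4, B4–B5
The largest bag has 5 vertices, giving width 4; this decomposition certifies tw(G) ≤ 4. For the lower bound: the 5 vertex sets {3,7}, {1,5}, {6,8}, {2}, {4} are disjoint, each induces a connected subgraph, and every pair is joined by at least one edge of G. Contracting each set to a single vertex therefore yields K_{5} as a minor, and since treewidth is minor-monotone, tw(G) ≥ tw(K_{5}) = 4. Therefore the treewidth is 4.

4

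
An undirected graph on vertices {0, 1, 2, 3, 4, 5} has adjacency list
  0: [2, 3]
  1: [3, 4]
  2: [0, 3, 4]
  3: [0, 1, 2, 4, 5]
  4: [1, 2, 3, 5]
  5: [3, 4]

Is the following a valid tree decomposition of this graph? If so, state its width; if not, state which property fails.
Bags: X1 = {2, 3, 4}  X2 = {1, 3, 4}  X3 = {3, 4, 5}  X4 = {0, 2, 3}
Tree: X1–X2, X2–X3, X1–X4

Yes; width 2.

Checking the three conditions: (i) the bags cover all of {0, 1, 2, 3, 4, 5}; (ii) for each edge, some bag contains both endpoints; (iii) the bags containing any fixed vertex form a subtree. All hold, so the decomposition is valid with width 3 − 1 = 2.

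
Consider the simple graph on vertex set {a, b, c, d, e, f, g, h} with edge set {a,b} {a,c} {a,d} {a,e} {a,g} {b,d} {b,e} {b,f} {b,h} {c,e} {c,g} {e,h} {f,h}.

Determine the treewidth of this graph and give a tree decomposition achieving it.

Treewidth 2.
One such decomposition:
Bags: B1 = {b, e, h}  B2 = {a, b, e}  B3 = {a, c, e}  B4 = {b, f, h}  B5 = {a, c, g}  B6 = {a, b, d}
Tree: B1–B2, B2–B3, B1–B4, B3–B5, B2–B6

Every bag has size at most 3, so the width is 3 − 1 = 2 and tw(G) ≤ 2. For the lower bound, the 3 vertices {a, c, g} are pairwise adjacent, and any tree decomposition puts a clique entirely inside one bag — forcing width ≥ 2. Hence tw(G) = 2 exactly.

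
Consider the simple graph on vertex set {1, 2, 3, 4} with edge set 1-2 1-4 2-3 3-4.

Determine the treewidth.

2

A width-2 tree decomposition is:
Bags: B1 = {1, 2, 3}  B2 = {1, 3, 4}
Tree: B1–B2
Every bag has size at most 3, so the width is 3 − 1 = 2 and tw(G) ≤ 2. Since 1–2–3–4–1 is a cycle in G, G is not acyclic. Forests are exactly the graphs of treewidth ≤ 1, so tw(G) ≥ 2. Hence tw(G) = 2 exactly.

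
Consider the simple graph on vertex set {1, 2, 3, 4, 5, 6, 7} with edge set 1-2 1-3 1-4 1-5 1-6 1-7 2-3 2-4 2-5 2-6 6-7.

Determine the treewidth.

A width-2 tree decomposition is:
Bags: B1 = {1, 2, 5}  B2 = {1, 2, 6}  B3 = {1, 2, 3}  B4 = {1, 2, 4}  B5 = {1, 6, 7}
Tree: B1–B2, B2–B3, B1–B4, B2–B5
Each bag holds 3 vertices, so the decomposition has width 2, which upper-bounds the treewidth. Conversely, {1, 2, 3} is a clique of size 3, and the vertices of any clique must share a bag in every tree decomposition; so some bag has ≥ 3 vertices and tw(G) ≥ 2. Combining the bounds, tw(G) = 2.

2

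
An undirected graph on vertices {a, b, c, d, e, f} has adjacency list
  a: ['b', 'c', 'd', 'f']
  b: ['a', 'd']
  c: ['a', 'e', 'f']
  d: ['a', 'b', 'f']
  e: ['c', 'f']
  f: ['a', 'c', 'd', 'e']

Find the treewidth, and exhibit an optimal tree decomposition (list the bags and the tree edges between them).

Every bag has size at most 3, so the width is 3 − 1 = 2 and tw(G) ≤ 2. For the lower bound, the 3 vertices {a, d, f} are pairwise adjacent, and any tree decomposition puts a clique entirely inside one bag — forcing width ≥ 2. Combining the bounds, tw(G) = 2.

Treewidth 2.
One optimal decomposition is:
Bags: B1 = {a, c, f}  B2 = {a, d, f}  B3 = {a, b, d}  B4 = {c, e, f}
Tree: B1–B2, B2–B3, B1–B4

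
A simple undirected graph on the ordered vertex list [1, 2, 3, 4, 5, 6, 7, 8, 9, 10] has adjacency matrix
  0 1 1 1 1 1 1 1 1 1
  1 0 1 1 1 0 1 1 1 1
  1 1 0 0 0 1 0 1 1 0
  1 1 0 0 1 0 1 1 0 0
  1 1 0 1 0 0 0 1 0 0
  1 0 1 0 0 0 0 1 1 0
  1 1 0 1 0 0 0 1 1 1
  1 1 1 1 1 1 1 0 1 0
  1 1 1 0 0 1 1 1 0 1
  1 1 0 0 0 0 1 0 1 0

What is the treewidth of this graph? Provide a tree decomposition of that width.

Treewidth 4.
One optimal decomposition is:
Bags: B1 = {1, 2, 4, 7, 8}  B2 = {1, 2, 7, 8, 9}  B3 = {1, 2, 3, 8, 9}  B4 = {1, 2, 7, 9, 10}  B5 = {1, 2, 4, 5, 8}  B6 = {1, 3, 6, 8, 9}
Tree: B1–B2, B2–B3, B2–B4, B1–B5, B3–B6

Each bag holds 5 vertices, so the decomposition has width 4, which upper-bounds the treewidth. On the other hand G contains the 5-clique {1, 2, 3, 8, 9}. A clique must lie in a single bag of any decomposition, so no decomposition can have width below 4. The upper and lower bounds meet at 4, so that is the treewidth.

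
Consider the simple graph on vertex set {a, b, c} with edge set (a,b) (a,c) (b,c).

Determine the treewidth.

A width-2 tree decomposition is:
Bags: B1 = {a, b, c}
Tree: (single bag)
With just one bag of size 3, the width is 3 − 1 = 2, so tw(G) ≤ 2. For the lower bound, the 3 vertices {a, b, c} are pairwise adjacent, and any tree decomposition puts a clique entirely inside one bag — forcing width ≥ 2. Hence tw(G) = 2 exactly.

2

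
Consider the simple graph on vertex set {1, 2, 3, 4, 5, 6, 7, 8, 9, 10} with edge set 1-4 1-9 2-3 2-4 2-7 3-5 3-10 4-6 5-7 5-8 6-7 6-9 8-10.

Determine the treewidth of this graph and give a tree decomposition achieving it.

Every bag has size at most 3, so the width is 3 − 1 = 2 and tw(G) ≤ 2. Since 10–8–5–3–10 is a cycle in G, G is not acyclic. Forests are exactly the graphs of treewidth ≤ 1, so tw(G) ≥ 2. The upper and lower bounds meet at 2, so that is the treewidth.

Treewidth 2.
One such decomposition:
Bags: B1 = {3, 8, 10}  B2 = {3, 5, 8}  B3 = {2, 3, 5}  B4 = {2, 5, 7}  B5 = {2, 4, 7}  B6 = {4, 6, 7}  B7 = {1, 4, 6}  B8 = {1, 6, 9}
Tree: B1–B2, B2–B3, B3–B4, B4–B5, B5–B6, B6–B7, B7–B8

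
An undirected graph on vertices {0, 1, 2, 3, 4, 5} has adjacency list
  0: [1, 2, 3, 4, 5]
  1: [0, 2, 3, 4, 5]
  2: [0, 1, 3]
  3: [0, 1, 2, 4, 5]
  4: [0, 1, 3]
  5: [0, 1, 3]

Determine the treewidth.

A width-3 tree decomposition is:
Bags: B1 = {0, 1, 3, 5}  B2 = {0, 1, 2, 3}  B3 = {0, 1, 3, 4}
Tree: B1–B2, B2–B3
Every bag has size at most 4, so the width is 4 − 1 = 3 and tw(G) ≤ 3. For the lower bound, the 4 vertices {0, 1, 2, 3} are pairwise adjacent, and any tree decomposition puts a clique entirely inside one bag — forcing width ≥ 3. Combining the bounds, tw(G) = 3.

3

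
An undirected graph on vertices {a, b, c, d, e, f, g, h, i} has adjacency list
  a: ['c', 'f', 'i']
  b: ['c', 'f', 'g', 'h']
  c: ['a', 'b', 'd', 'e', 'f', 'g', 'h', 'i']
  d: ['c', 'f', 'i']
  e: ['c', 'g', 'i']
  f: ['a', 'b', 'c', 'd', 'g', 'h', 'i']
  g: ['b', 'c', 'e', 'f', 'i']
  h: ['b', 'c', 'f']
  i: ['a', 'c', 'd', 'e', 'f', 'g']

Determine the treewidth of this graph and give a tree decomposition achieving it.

Each bag holds 4 vertices, so the decomposition has width 3, which upper-bounds the treewidth. For the lower bound, the 4 vertices {c, e, g, i} are pairwise adjacent, and any tree decomposition puts a clique entirely inside one bag — forcing width ≥ 3. Combining the bounds, tw(G) = 3.

Treewidth 3.
One optimal decomposition is:
Bags: B1 = {c, f, g, i}  B2 = {b, c, f, g}  B3 = {c, d, f, i}  B4 = {c, e, g, i}  B5 = {b, c, f, h}  B6 = {a, c, f, i}
Tree: B1–B2, B1–B3, B1–B4, B2–B5, B1–B6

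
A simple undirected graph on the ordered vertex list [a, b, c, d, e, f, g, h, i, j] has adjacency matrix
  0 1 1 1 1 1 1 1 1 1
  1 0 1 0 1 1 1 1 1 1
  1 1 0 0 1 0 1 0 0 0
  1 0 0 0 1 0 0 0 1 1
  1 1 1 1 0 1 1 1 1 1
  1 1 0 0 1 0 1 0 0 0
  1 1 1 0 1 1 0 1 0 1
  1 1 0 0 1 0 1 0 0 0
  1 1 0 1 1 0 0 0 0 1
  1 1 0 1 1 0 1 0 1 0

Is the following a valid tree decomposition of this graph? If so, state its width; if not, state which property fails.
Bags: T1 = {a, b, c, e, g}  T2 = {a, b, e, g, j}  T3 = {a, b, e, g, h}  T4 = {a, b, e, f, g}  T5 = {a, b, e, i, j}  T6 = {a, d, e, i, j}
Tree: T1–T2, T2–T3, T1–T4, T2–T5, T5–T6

Checking the three conditions: (i) the bags cover all of {a, b, c, d, e, f, g, h, i, j}; (ii) for each edge, some bag contains both endpoints; (iii) the bags containing any fixed vertex form a subtree. All hold, so the decomposition is valid with width 5 − 1 = 4.

Yes; width 4.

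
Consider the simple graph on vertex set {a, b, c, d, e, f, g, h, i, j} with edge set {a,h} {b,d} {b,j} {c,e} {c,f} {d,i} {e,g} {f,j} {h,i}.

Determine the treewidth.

1

A width-1 tree decomposition is:
Bags: B1 = {a, h}  B2 = {h, i}  B3 = {d, i}  B4 = {b, d}  B5 = {b, j}  B6 = {f, j}  B7 = {c, f}  B8 = {c, e}  B9 = {e, g}
Tree: B1–B2, B2–B3, B3–B4, B4–B5, B5–B6, B6–B7, B7–B8, B8–B9
Every bag has size at most 2, so the width is 2 − 1 = 1 and tw(G) ≤ 1. G has an edge, so its treewidth is at least 1. Therefore the treewidth is 1.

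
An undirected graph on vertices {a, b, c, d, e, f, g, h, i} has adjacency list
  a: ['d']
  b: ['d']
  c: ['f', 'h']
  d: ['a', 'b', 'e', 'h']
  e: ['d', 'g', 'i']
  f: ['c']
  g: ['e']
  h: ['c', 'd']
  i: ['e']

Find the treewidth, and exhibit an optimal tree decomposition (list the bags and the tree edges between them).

Treewidth 1.
Bags: B1 = {d, h}  B2 = {d, e}  B3 = {b, d}  B4 = {e, i}  B5 = {e, g}  B6 = {c, h}  B7 = {c, f}  B8 = {a, d}
Tree: B1–B2, B2–B3, B2–B4, B2–B5, B1–B6, B6–B7, B2–B8

Each bag holds 2 vertices, so the decomposition has width 1, which upper-bounds the treewidth. Since G has at least one edge (e.g. d–h), it is not an edgeless graph, so tw(G) ≥ 1. Therefore the treewidth is 1.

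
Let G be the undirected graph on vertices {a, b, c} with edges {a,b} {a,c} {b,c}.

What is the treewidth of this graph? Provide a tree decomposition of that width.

Treewidth 2.
One optimal decomposition is:
Bags: B1 = {a, b, c}
Tree: (single bag)

With just one bag of size 3, the width is 3 − 1 = 2, so tw(G) ≤ 2. Conversely, {a, b, c} is a clique of size 3, and the vertices of any clique must share a bag in every tree decomposition; so some bag has ≥ 3 vertices and tw(G) ≥ 2. Hence tw(G) = 2 exactly.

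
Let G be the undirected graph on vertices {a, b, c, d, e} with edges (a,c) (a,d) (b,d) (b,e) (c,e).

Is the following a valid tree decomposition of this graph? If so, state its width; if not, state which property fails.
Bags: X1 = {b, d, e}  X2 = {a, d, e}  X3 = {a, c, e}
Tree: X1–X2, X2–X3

Yes; width 2.

Checking the three conditions: (i) the bags cover all of {a, b, c, d, e}; (ii) for each edge, some bag contains both endpoints; (iii) the bags containing any fixed vertex form a subtree. All hold, so the decomposition is valid with width 3 − 1 = 2.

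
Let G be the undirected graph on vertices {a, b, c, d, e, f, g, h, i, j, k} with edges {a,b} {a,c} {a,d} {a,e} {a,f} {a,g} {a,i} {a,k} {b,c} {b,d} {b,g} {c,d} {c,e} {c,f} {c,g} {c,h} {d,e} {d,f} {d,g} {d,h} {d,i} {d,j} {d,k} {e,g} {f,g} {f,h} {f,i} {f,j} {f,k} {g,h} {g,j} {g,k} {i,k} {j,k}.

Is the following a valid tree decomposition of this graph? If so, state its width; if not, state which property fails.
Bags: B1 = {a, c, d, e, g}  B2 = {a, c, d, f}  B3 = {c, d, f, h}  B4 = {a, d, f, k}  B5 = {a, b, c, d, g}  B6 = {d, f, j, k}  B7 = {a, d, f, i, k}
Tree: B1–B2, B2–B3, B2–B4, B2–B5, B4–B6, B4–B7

A tree decomposition must satisfy three properties: every vertex lies in some bag; for every edge, both endpoints lie together in some bag; and for every vertex, the bags containing it form a connected subtree. Here edge (g,f) lies in no bag, so the decomposition is invalid.

No — edge (g,f) lies in no bag.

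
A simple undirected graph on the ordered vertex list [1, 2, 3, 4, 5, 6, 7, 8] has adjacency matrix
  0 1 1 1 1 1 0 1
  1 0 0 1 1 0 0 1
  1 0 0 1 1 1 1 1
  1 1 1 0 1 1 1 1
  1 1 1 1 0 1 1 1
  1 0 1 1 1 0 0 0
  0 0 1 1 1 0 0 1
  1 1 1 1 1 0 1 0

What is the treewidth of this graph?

4

A width-4 tree decomposition is:
Bags: B1 = {1, 2, 4, 5, 8}  B2 = {1, 3, 4, 5, 8}  B3 = {1, 3, 4, 5, 6}  B4 = {3, 4, 5, 7, 8}
Tree: B1–B2, B2–B3, B2–B4
Each bag holds 5 vertices, so the decomposition has width 4, which upper-bounds the treewidth. Conversely, {1, 2, 4, 5, 8} is a clique of size 5, and the vertices of any clique must share a bag in every tree decomposition; so some bag has ≥ 5 vertices and tw(G) ≥ 4. Combining the bounds, tw(G) = 4.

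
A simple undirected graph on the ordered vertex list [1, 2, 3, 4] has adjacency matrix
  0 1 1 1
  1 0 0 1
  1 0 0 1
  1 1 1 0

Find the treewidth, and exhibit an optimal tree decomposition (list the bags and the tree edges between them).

Treewidth 2.
One optimal decomposition is:
Bags: B1 = {1, 2, 4}  B2 = {1, 3, 4}
Tree: B1–B2

The largest bag has 3 vertices, giving width 2; this decomposition certifies tw(G) ≤ 2. Conversely, {1, 2, 4} is a clique of size 3, and the vertices of any clique must share a bag in every tree decomposition; so some bag has ≥ 3 vertices and tw(G) ≥ 2. Combining the bounds, tw(G) = 2.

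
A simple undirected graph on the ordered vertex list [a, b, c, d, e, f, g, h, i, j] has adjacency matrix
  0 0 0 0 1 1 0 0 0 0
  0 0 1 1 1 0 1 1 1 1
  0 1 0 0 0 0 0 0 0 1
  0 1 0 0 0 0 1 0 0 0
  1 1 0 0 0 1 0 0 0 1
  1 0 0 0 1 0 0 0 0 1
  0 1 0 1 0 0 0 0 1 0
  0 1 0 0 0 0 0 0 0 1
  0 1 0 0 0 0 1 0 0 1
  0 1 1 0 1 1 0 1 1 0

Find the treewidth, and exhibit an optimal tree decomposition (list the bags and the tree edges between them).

Treewidth 2.
One optimal decomposition is:
Bags: B1 = {b, i, j}  B2 = {b, e, j}  B3 = {b, g, i}  B4 = {b, c, j}  B5 = {e, f, j}  B6 = {a, e, f}  B7 = {b, d, g}  B8 = {b, h, j}
Tree: B1–B2, B1–B3, B2–B4, B2–B5, B5–B6, B3–B7, B1–B8

The largest bag has 3 vertices, giving width 2; this decomposition certifies tw(G) ≤ 2. Conversely, {a, e, f} is a clique of size 3, and the vertices of any clique must share a bag in every tree decomposition; so some bag has ≥ 3 vertices and tw(G) ≥ 2. Hence tw(G) = 2 exactly.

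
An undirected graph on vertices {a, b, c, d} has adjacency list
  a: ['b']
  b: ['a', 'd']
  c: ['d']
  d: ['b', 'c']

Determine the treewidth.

A width-1 tree decomposition is:
Bags: B1 = {b, d}  B2 = {a, b}  B3 = {c, d}
Tree: B1–B2, B1–B3
The largest bag has 2 vertices, giving width 1; this decomposition certifies tw(G) ≤ 1. Any graph with an edge has treewidth ≥ 1, and G has the edge b–d. Combining the bounds, tw(G) = 1.

1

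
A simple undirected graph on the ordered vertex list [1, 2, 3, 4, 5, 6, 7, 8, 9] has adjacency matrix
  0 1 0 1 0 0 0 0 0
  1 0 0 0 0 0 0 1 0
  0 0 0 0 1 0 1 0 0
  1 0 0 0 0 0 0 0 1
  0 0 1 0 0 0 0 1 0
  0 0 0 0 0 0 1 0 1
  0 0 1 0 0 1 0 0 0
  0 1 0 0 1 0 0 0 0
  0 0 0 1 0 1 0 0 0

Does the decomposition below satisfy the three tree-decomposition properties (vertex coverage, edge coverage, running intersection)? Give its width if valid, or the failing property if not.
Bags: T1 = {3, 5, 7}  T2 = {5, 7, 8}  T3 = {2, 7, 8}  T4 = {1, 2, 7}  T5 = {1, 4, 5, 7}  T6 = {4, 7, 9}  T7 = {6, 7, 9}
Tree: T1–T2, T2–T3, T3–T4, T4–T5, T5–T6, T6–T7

A tree decomposition must satisfy three properties: every vertex lies in some bag; for every edge, both endpoints lie together in some bag; and for every vertex, the bags containing it form a connected subtree. Here bags containing vertex 5 are not connected in the tree, so the decomposition is invalid.

No — bags containing vertex 5 are not connected in the tree.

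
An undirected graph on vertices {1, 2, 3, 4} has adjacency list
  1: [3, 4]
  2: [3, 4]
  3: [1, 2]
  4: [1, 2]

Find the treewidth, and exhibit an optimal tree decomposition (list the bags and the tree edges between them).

Treewidth 2.
Bags: B1 = {1, 2, 3}  B2 = {1, 2, 4}
Tree: B1–B2

Every bag has size at most 3, so the width is 3 − 1 = 2 and tw(G) ≤ 2. Since 2–3–1–4–2 is a cycle in G, G is not acyclic. Forests are exactly the graphs of treewidth ≤ 1, so tw(G) ≥ 2. Therefore the treewidth is 2.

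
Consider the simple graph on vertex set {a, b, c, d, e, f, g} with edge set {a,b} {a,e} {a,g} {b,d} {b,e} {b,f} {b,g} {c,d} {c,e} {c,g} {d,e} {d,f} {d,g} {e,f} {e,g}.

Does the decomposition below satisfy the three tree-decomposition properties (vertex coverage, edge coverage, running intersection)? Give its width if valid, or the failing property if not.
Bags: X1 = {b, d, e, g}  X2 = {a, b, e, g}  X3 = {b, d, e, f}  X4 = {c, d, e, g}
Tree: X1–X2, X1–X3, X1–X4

Vertex coverage: the bags together contain {a, b, c, d, e, f, g}, the full vertex set. Edge coverage: each edge of G has both endpoints in at least one bag. Running intersection: for every vertex, the bags containing it form a connected subtree. All three properties hold, so this is a valid tree decomposition of width max|bag| − 1 = 3, and hence tw(G) ≤ 3.

Yes; width 3.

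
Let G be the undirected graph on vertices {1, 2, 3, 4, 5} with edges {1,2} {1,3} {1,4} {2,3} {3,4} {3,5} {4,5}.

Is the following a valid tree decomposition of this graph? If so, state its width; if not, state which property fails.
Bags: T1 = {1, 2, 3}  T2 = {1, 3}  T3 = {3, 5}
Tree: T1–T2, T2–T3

A tree decomposition must satisfy three properties: every vertex lies in some bag; for every edge, both endpoints lie together in some bag; and for every vertex, the bags containing it form a connected subtree. Here vertex 4 appears in no bag, so the decomposition is invalid.

No — vertex 4 appears in no bag.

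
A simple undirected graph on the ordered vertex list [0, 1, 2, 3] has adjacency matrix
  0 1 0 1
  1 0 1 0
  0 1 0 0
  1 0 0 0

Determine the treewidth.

1

A width-1 tree decomposition is:
Bags: B1 = {0, 1}  B2 = {1, 2}  B3 = {0, 3}
Tree: B1–B2, B1–B3
Each bag holds 2 vertices, so the decomposition has width 1, which upper-bounds the treewidth. Any graph with an edge has treewidth ≥ 1, and G has the edge 0–1. The upper and lower bounds meet at 1, so that is the treewidth.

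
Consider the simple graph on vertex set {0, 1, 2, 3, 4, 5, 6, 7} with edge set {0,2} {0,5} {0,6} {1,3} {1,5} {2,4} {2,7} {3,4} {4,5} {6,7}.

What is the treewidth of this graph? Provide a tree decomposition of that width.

Treewidth 2.
One optimal decomposition is:
Bags: B1 = {1, 3, 5}  B2 = {3, 4, 5}  B3 = {0, 4, 5}  B4 = {0, 2, 4}  B5 = {0, 2, 6}  B6 = {2, 6, 7}
Tree: B1–B2, B2–B3, B3–B4, B4–B5, B5–B6

Each bag holds 3 vertices, so the decomposition has width 2, which upper-bounds the treewidth. Since 1–3–4–5–1 is a cycle in G, G is not acyclic. Forests are exactly the graphs of treewidth ≤ 1, so tw(G) ≥ 2. Therefore the treewidth is 2.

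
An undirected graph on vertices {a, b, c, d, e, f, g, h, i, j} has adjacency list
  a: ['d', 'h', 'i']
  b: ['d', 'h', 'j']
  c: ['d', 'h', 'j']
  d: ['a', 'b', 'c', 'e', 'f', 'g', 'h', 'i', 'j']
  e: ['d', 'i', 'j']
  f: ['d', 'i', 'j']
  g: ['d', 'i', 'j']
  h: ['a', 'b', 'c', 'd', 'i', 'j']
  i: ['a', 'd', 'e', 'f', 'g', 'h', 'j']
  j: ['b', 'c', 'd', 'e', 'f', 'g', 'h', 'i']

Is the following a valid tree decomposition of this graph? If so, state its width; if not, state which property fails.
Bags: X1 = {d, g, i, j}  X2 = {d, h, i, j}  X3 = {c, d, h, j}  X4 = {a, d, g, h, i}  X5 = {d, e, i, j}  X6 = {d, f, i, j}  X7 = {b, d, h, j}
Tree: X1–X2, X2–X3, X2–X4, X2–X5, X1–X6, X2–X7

No — bags containing vertex g are not connected in the tree.

A tree decomposition must satisfy three properties: every vertex lies in some bag; for every edge, both endpoints lie together in some bag; and for every vertex, the bags containing it form a connected subtree. Here bags containing vertex g are not connected in the tree, so the decomposition is invalid.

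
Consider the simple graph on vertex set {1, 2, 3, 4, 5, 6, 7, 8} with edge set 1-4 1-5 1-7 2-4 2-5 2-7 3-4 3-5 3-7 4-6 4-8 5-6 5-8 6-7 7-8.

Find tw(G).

A width-3 tree decomposition is:
Bags: B1 = {4, 5, 6, 7}  B2 = {3, 4, 5, 7}  B3 = {1, 4, 5, 7}  B4 = {2, 4, 5, 7}  B5 = {4, 5, 7, 8}
Tree: B1–B2, B2–B3, B3–B4, B4–B5
Every bag has size at most 4, so the width is 4 − 1 = 3 and tw(G) ≤ 3. For the lower bound: the 4 vertex sets {4,6}, {3,7}, {5}, {1} are disjoint, each induces a connected subgraph, and every pair is joined by at least one edge of G. Contracting each set to a single vertex therefore yields K_{4} as a minor, and since treewidth is minor-monotone, tw(G) ≥ tw(K_{4}) = 3. Hence tw(G) = 3 exactly.

3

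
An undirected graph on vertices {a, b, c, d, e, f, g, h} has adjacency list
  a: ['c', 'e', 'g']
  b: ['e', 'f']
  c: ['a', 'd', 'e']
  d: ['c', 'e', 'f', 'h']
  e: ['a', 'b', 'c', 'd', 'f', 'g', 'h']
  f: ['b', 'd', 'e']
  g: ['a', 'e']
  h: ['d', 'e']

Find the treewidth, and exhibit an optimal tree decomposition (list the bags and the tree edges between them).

Treewidth 2.
Bags: B1 = {c, d, e}  B2 = {a, c, e}  B3 = {d, e, f}  B4 = {b, e, f}  B5 = {d, e, h}  B6 = {a, e, g}
Tree: B1–B2, B1–B3, B3–B4, B1–B5, B2–B6

Every bag has size at most 3, so the width is 3 − 1 = 2 and tw(G) ≤ 2. Conversely, {d, e, h} is a clique of size 3, and the vertices of any clique must share a bag in every tree decomposition; so some bag has ≥ 3 vertices and tw(G) ≥ 2. Hence tw(G) = 2 exactly.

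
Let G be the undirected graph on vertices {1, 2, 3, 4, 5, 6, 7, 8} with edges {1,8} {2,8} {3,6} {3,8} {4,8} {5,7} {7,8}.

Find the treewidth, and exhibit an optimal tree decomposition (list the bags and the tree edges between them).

The largest bag has 2 vertices, giving width 1; this decomposition certifies tw(G) ≤ 1. Any graph with an edge has treewidth ≥ 1, and G has the edge 8–3. Hence tw(G) = 1 exactly.

Treewidth 1.
One such decomposition:
Bags: B1 = {3, 8}  B2 = {7, 8}  B3 = {1, 8}  B4 = {4, 8}  B5 = {5, 7}  B6 = {3, 6}  B7 = {2, 8}
Tree: B1–B2, B1–B3, B1–B4, B2–B5, B1–B6, B1–B7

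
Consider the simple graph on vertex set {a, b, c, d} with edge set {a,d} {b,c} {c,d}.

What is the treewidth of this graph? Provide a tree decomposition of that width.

Every bag has size at most 2, so the width is 2 − 1 = 1 and tw(G) ≤ 1. Since G has at least one edge (e.g. d–a), it is not an edgeless graph, so tw(G) ≥ 1. Therefore the treewidth is 1.

Treewidth 1.
Bags: B1 = {a, d}  B2 = {c, d}  B3 = {b, c}
Tree: B1–B2, B2–B3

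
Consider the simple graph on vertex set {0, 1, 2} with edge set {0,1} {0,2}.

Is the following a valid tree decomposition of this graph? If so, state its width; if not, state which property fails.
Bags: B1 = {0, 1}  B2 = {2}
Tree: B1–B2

No — edge (0,2) lies in no bag.

A tree decomposition must satisfy three properties: every vertex lies in some bag; for every edge, both endpoints lie together in some bag; and for every vertex, the bags containing it form a connected subtree. Here edge (0,2) lies in no bag, so the decomposition is invalid.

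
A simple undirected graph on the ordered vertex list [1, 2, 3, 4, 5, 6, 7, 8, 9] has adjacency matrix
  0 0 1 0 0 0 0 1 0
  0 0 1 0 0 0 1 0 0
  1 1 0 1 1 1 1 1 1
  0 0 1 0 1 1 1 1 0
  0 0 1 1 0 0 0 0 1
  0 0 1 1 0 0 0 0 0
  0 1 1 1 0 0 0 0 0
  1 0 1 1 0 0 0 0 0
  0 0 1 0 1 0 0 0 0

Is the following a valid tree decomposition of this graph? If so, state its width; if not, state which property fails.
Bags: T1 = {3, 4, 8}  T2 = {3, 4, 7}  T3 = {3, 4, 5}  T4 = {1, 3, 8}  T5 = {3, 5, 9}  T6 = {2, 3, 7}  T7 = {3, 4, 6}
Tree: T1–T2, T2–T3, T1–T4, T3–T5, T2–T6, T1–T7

Checking the three conditions: (i) the bags cover all of {1, 2, 3, 4, 5, 6, 7, 8, 9}; (ii) for each edge, some bag contains both endpoints; (iii) the bags containing any fixed vertex form a subtree. All hold, so the decomposition is valid with width 3 − 1 = 2.

Yes; width 2.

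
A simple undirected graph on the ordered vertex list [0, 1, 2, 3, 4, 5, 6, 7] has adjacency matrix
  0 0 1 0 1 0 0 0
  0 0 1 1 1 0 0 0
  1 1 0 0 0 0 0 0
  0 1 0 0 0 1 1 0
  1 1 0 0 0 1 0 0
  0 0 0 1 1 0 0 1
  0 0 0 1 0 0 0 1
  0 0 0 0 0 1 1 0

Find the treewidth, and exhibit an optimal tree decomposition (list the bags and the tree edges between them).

The largest bag has 3 vertices, giving width 2; this decomposition certifies tw(G) ≤ 2. The edges 6–7–5–3–6 form a cycle, so G is not a tree and its treewidth is at least 2. The upper and lower bounds meet at 2, so that is the treewidth.

Treewidth 2.
Bags: B1 = {3, 6, 7}  B2 = {3, 5, 7}  B3 = {1, 3, 5}  B4 = {1, 4, 5}  B5 = {1, 2, 4}  B6 = {0, 2, 4}
Tree: B1–B2, B2–B3, B3–B4, B4–B5, B5–B6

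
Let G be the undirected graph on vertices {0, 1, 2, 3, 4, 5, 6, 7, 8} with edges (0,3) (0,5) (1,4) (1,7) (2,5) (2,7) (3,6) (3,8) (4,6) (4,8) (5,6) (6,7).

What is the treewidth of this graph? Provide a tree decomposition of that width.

The largest bag has 4 vertices, giving width 3; this decomposition certifies tw(G) ≤ 3. For the lower bound: the 4 vertex sets {0,3,8}, {4}, {6}, {1,2,5,7} are disjoint, each induces a connected subgraph, and every pair is joined by at least one edge of G. Contracting each set to a single vertex therefore yields K_{4} as a minor, and since treewidth is minor-monotone, tw(G) ≥ tw(K_{4}) = 3. Therefore the treewidth is 3.

Treewidth 3.
One optimal decomposition is:
Bags: B1 = {0, 3, 4, 8}  B2 = {0, 3, 4, 6}  B3 = {0, 4, 5, 6}  B4 = {1, 4, 5, 6}  B5 = {1, 5, 6, 7}  B6 = {1, 2, 5, 7}
Tree: B1–B2, B2–B3, B3–B4, B4–B5, B5–B6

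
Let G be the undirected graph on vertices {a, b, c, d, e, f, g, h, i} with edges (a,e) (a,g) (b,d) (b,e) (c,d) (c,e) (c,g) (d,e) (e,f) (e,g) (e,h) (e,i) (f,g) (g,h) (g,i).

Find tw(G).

A width-2 tree decomposition is:
Bags: B1 = {c, d, e}  B2 = {c, e, g}  B3 = {e, f, g}  B4 = {b, d, e}  B5 = {e, g, h}  B6 = {a, e, g}  B7 = {e, g, i}
Tree: B1–B2, B2–B3, B1–B4, B3–B5, B3–B6, B6–B7
Every bag has size at most 3, so the width is 3 − 1 = 2 and tw(G) ≤ 2. For the lower bound, the 3 vertices {c, d, e} are pairwise adjacent, and any tree decomposition puts a clique entirely inside one bag — forcing width ≥ 2. The upper and lower bounds meet at 2, so that is the treewidth.

2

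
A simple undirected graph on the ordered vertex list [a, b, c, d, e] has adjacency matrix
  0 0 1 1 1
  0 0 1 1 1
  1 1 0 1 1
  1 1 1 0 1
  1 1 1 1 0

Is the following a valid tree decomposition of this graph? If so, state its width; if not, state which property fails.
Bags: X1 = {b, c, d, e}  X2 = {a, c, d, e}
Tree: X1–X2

Yes; width 3.

Every vertex of G appears in some bag (union = {a, b, c, d, e}); every edge is covered by a bag; and for each vertex v the set of bags containing v is connected in the bag tree. The decomposition is therefore valid. The largest bag has 4 vertices, so the width is 3.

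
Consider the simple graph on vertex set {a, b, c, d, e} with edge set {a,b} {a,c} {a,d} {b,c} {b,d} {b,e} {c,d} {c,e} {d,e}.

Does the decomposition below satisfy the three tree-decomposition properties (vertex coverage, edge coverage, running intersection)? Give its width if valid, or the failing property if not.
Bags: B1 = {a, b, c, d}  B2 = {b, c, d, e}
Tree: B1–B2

Yes; width 3.

Checking the three conditions: (i) the bags cover all of {a, b, c, d, e}; (ii) for each edge, some bag contains both endpoints; (iii) the bags containing any fixed vertex form a subtree. All hold, so the decomposition is valid with width 4 − 1 = 3.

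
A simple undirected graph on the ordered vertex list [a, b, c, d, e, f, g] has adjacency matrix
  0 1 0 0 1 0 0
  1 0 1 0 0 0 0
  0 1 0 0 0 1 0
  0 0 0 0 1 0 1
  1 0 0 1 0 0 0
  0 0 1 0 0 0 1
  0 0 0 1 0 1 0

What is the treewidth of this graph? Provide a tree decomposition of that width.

The largest bag has 3 vertices, giving width 2; this decomposition certifies tw(G) ≤ 2. Since g–f–c–b–a–e–d–g is a cycle in G, G is not acyclic. Forests are exactly the graphs of treewidth ≤ 1, so tw(G) ≥ 2. Hence tw(G) = 2 exactly.

Treewidth 2.
One optimal decomposition is:
Bags: B1 = {c, f, g}  B2 = {b, c, g}  B3 = {a, b, g}  B4 = {a, e, g}  B5 = {d, e, g}
Tree: B1–B2, B2–B3, B3–B4, B4–B5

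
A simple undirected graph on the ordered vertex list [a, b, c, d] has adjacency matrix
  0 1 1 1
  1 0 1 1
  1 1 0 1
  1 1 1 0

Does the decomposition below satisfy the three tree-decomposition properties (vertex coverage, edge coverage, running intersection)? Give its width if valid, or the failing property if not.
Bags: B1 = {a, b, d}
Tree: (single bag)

A tree decomposition must satisfy three properties: every vertex lies in some bag; for every edge, both endpoints lie together in some bag; and for every vertex, the bags containing it form a connected subtree. Here vertex c appears in no bag, so the decomposition is invalid.

No — vertex c appears in no bag.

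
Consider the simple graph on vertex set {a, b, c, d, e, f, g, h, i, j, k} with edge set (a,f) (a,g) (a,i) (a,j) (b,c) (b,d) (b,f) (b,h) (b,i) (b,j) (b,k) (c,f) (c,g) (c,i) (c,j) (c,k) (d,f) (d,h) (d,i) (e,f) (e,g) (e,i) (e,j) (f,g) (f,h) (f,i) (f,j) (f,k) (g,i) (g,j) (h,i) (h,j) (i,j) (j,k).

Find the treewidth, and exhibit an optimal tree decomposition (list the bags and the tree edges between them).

Each bag holds 5 vertices, so the decomposition has width 4, which upper-bounds the treewidth. On the other hand G contains the 5-clique {b, c, f, j, k}. A clique must lie in a single bag of any decomposition, so no decomposition can have width below 4. Therefore the treewidth is 4.

Treewidth 4.
Bags: B1 = {e, f, g, i, j}  B2 = {c, f, g, i, j}  B3 = {b, c, f, i, j}  B4 = {b, f, h, i, j}  B5 = {a, f, g, i, j}  B6 = {b, d, f, h, i}  B7 = {b, c, f, j, k}
Tree: B1–B2, B2–B3, B3–B4, B1–B5, B4–B6, B3–B7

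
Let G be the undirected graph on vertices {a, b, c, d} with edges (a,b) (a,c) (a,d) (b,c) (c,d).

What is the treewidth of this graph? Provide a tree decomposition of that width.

Each bag holds 3 vertices, so the decomposition has width 2, which upper-bounds the treewidth. Conversely, {a, c, d} is a clique of size 3, and the vertices of any clique must share a bag in every tree decomposition; so some bag has ≥ 3 vertices and tw(G) ≥ 2. Combining the bounds, tw(G) = 2.

Treewidth 2.
One such decomposition:
Bags: B1 = {a, c, d}  B2 = {a, b, c}
Tree: B1–B2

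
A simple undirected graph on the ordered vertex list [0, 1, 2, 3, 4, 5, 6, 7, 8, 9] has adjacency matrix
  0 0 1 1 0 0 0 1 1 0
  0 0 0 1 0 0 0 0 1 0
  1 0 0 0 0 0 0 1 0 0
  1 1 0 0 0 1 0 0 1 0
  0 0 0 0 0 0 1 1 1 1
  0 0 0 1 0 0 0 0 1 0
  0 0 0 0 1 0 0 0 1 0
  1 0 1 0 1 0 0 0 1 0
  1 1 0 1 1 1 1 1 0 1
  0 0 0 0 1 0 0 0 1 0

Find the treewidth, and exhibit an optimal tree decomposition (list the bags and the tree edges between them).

Each bag holds 3 vertices, so the decomposition has width 2, which upper-bounds the treewidth. For the lower bound, the 3 vertices {0, 3, 8} are pairwise adjacent, and any tree decomposition puts a clique entirely inside one bag — forcing width ≥ 2. Combining the bounds, tw(G) = 2.

Treewidth 2.
One such decomposition:
Bags: B1 = {0, 7, 8}  B2 = {0, 3, 8}  B3 = {0, 2, 7}  B4 = {1, 3, 8}  B5 = {3, 5, 8}  B6 = {4, 7, 8}  B7 = {4, 6, 8}  B8 = {4, 8, 9}
Tree: B1–B2, B1–B3, B2–B4, B2–B5, B1–B6, B6–B7, B7–B8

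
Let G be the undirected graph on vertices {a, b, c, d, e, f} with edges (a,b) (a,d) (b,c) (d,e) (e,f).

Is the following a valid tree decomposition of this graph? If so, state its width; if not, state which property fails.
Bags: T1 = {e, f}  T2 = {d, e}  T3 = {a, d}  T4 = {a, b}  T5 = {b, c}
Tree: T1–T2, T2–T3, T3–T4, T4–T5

Every vertex of G appears in some bag (union = {a, b, c, d, e, f}); every edge is covered by a bag; and for each vertex v the set of bags containing v is connected in the bag tree. The decomposition is therefore valid. The largest bag has 2 vertices, so the width is 1.

Yes; width 1.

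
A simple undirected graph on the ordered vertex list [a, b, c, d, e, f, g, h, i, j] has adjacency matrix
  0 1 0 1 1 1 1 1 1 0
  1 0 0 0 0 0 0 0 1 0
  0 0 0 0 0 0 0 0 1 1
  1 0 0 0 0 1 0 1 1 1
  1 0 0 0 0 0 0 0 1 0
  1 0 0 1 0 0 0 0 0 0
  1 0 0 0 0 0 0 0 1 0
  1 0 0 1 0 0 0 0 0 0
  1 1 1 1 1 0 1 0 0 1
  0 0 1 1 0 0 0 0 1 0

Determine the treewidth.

A width-2 tree decomposition is:
Bags: B1 = {a, g, i}  B2 = {a, d, i}  B3 = {a, d, f}  B4 = {d, i, j}  B5 = {a, d, h}  B6 = {c, i, j}  B7 = {a, b, i}  B8 = {a, e, i}
Tree: B1–B2, B2–B3, B2–B4, B3–B5, B4–B6, B2–B7, B1–B8
Every bag has size at most 3, so the width is 3 − 1 = 2 and tw(G) ≤ 2. Conversely, {a, d, h} is a clique of size 3, and the vertices of any clique must share a bag in every tree decomposition; so some bag has ≥ 3 vertices and tw(G) ≥ 2. Therefore the treewidth is 2.

2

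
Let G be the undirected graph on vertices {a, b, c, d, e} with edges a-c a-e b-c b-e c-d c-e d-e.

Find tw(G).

2

A width-2 tree decomposition is:
Bags: B1 = {c, d, e}  B2 = {a, c, e}  B3 = {b, c, e}
Tree: B1–B2, B2–B3
Every bag has size at most 3, so the width is 3 − 1 = 2 and tw(G) ≤ 2. Conversely, {c, d, e} is a clique of size 3, and the vertices of any clique must share a bag in every tree decomposition; so some bag has ≥ 3 vertices and tw(G) ≥ 2. Hence tw(G) = 2 exactly.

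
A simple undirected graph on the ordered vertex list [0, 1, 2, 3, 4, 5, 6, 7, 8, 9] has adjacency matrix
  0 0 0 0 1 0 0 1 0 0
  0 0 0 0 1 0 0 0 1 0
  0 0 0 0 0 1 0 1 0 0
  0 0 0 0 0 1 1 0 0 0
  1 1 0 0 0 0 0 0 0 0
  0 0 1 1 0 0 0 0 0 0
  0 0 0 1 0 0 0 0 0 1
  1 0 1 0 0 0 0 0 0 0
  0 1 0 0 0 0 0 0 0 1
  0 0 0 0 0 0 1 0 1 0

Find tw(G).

2

A width-2 tree decomposition is:
Bags: B1 = {2, 5, 7}  B2 = {3, 5, 7}  B3 = {3, 6, 7}  B4 = {6, 7, 9}  B5 = {7, 8, 9}  B6 = {1, 7, 8}  B7 = {1, 4, 7}  B8 = {0, 4, 7}
Tree: B1–B2, B2–B3, B3–B4, B4–B5, B5–B6, B6–B7, B7–B8
Each bag holds 3 vertices, so the decomposition has width 2, which upper-bounds the treewidth. For the lower bound, G contains the cycle 7–2–5–3–6–9–8–1–4–0–7, so G is not a forest; only forests have treewidth ≤ 1, hence tw(G) ≥ 2. Hence tw(G) = 2 exactly.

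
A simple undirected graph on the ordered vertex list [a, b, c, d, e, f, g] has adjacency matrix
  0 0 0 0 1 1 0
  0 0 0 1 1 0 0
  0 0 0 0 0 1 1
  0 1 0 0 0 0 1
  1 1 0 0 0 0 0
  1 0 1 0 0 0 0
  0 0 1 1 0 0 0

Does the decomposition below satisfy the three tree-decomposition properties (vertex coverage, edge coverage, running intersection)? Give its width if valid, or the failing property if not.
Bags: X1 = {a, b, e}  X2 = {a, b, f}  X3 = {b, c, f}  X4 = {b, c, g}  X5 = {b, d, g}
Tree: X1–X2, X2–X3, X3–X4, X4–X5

Vertex coverage: the bags together contain {a, b, c, d, e, f, g}, the full vertex set. Edge coverage: each edge of G has both endpoints in at least one bag. Running intersection: for every vertex, the bags containing it form a connected subtree. All three properties hold, so this is a valid tree decomposition of width max|bag| − 1 = 2, and hence tw(G) ≤ 2.

Yes; width 2.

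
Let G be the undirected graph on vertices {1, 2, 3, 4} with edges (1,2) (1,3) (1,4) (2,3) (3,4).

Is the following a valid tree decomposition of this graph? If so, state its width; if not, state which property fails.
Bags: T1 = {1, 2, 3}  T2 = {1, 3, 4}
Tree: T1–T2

Every vertex of G appears in some bag (union = {1, 2, 3, 4}); every edge is covered by a bag; and for each vertex v the set of bags containing v is connected in the bag tree. The decomposition is therefore valid. The largest bag has 3 vertices, so the width is 2.

Yes; width 2.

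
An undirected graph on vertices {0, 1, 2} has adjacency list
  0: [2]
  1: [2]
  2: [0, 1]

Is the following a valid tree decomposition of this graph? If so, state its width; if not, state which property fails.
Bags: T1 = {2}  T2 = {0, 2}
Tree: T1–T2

No — vertex 1 appears in no bag.

A tree decomposition must satisfy three properties: every vertex lies in some bag; for every edge, both endpoints lie together in some bag; and for every vertex, the bags containing it form a connected subtree. Here vertex 1 appears in no bag, so the decomposition is invalid.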